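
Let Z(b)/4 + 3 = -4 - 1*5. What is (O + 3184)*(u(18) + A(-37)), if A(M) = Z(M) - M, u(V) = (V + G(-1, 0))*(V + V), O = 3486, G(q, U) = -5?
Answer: 3048190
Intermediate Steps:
Z(b) = -48 (Z(b) = -12 + 4*(-4 - 1*5) = -12 + 4*(-4 - 5) = -12 + 4*(-9) = -12 - 36 = -48)
u(V) = 2*V*(-5 + V) (u(V) = (V - 5)*(V + V) = (-5 + V)*(2*V) = 2*V*(-5 + V))
A(M) = -48 - M
(O + 3184)*(u(18) + A(-37)) = (3486 + 3184)*(2*18*(-5 + 18) + (-48 - 1*(-37))) = 6670*(2*18*13 + (-48 + 37)) = 6670*(468 - 11) = 6670*457 = 3048190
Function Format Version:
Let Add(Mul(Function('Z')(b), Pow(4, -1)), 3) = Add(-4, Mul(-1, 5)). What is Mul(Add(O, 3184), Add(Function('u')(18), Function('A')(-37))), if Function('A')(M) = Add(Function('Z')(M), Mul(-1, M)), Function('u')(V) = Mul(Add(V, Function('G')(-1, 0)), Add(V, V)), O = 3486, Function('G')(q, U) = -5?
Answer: 3048190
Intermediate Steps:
Function('Z')(b) = -48 (Function('Z')(b) = Add(-12, Mul(4, Add(-4, Mul(-1, 5)))) = Add(-12, Mul(4, Add(-4, -5))) = Add(-12, Mul(4, -9)) = Add(-12, -36) = -48)
Function('u')(V) = Mul(2, V, Add(-5, V)) (Function('u')(V) = Mul(Add(V, -5), Add(V, V)) = Mul(Add(-5, V), Mul(2, V)) = Mul(2, V, Add(-5, V)))
Function('A')(M) = Add(-48, Mul(-1, M))
Mul(Add(O, 3184), Add(Function('u')(18), Function('A')(-37))) = Mul(Add(3486, 3184), Add(Mul(2, 18, Add(-5, 18)), Add(-48, Mul(-1, -37)))) = Mul(6670, Add(Mul(2, 18, 13), Add(-48, 37))) = Mul(6670, Add(468, -11)) = Mul(6670, 457) = 3048190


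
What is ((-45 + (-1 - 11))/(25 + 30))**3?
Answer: -185193/166375 ≈ -1.1131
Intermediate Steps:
((-45 + (-1 - 11))/(25 + 30))**3 = ((-45 - 12)/55)**3 = (-57*1/55)**3 = (-57/55)**3 = -185193/166375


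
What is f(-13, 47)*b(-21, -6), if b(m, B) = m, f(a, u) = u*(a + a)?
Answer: 25662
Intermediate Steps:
f(a, u) = 2*a*u (f(a, u) = u*(2*a) = 2*a*u)
f(-13, 47)*b(-21, -6) = (2*(-13)*47)*(-21) = -1222*(-21) = 25662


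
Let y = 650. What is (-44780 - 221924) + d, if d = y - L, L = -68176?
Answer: -197878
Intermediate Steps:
d = 68826 (d = 650 - 1*(-68176) = 650 + 68176 = 68826)
(-44780 - 221924) + d = (-44780 - 221924) + 68826 = -266704 + 68826 = -197878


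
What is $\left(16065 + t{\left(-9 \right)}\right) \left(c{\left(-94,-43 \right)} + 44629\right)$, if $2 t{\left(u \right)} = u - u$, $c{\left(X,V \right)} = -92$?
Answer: $715486905$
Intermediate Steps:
$t{\left(u \right)} = 0$ ($t{\left(u \right)} = \frac{u - u}{2} = \frac{1}{2} \cdot 0 = 0$)
$\left(16065 + t{\left(-9 \right)}\right) \left(c{\left(-94,-43 \right)} + 44629\right) = \left(16065 + 0\right) \left(-92 + 44629\right) = 16065 \cdot 44537 = 715486905$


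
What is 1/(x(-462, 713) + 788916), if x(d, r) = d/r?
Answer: 713/562496646 ≈ 1.2676e-6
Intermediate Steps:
1/(x(-462, 713) + 788916) = 1/(-462/713 + 788916) = 1/(562496646/713) = 713/562496646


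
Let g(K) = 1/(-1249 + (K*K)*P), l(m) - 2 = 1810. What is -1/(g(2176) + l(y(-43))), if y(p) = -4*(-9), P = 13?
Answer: -61553439/111534831469 ≈ -0.00055188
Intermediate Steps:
y(p) = 36
l(m) = 1812 (l(m) = 2 + 1810 = 1812)
g(K) = 1/(-1249 + 13*K²) (g(K) = 1/(-1249 + (K*K)*13) = 1/(-1249 + K²*13) = 1/(-1249 + 13*K²))
-1/(g(2176) + l(y(-43))) = -1/(1/(-1249 + 13*2176²) + 1812) = -1/(1/(-1249 + 13*4734976) + 1812) = -1/(1/(-1249 + 61554688) + 1812) = -1/(1/61553439 + 1812) = -1/111534831469/61553439 = -1*61553439/111534831469 = -61553439/111534831469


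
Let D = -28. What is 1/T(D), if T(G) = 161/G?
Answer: -4/23 ≈ -0.17391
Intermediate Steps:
1/T(D) = 1/(161/(-28)) = 1/(161*(-1/28)) = 1/(-23/4) = -4/23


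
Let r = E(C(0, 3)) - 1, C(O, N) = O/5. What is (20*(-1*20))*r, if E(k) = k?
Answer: 400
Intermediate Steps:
C(O, N) = O/5 (C(O, N) = O*(⅕) = O/5)
r = -1 (r = (⅕)*0 - 1 = 0 - 1 = -1)
(20*(-1*20))*r = (20*(-1*20))*(-1) = (20*(-20))*(-1) = -400*(-1) = 400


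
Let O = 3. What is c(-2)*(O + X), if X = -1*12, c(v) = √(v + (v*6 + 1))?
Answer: -9*I*√13 ≈ -32.45*I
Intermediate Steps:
c(v) = √(1 + 7*v) (c(v) = √(v + (6*v + 1)) = √(v + (1 + 6*v)) = √(1 + 7*v))
X = -12
c(-2)*(O + X) = √(1 + 7*(-2))*(3 - 12) = √(1 - 14)*(-9) = √(-13)*(-9) = (I*√13)*(-9) = -9*I*√13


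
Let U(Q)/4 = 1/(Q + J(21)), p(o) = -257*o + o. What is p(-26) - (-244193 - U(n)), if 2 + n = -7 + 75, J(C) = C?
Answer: 21823867/87 ≈ 2.5085e+5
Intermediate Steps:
n = 66 (n = -2 + (-7 + 75) = -2 + 68 = 66)
p(o) = -256*o
U(Q) = 4/(21 + Q) (U(Q) = 4/(Q + 21) = 4/(21 + Q))
p(-26) - (-244193 - U(n)) = -256*(-26) - (-244193 - 4/(21 + 66)) = 6656 - (-244193 - 4/87) = 6656 - 1*(-21244795/87) = 6656 + 21244795/87 = 21823867/87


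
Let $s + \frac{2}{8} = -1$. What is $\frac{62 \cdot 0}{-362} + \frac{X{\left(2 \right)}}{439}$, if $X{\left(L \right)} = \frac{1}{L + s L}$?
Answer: $- \frac{2}{439} \approx -0.0045558$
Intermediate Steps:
$s = - \frac{5}{4}$ ($s = - \frac{1}{4} - 1 = - \frac{5}{4} \approx -1.25$)
$X{\left(L \right)} = - \frac{4}{L}$ ($X{\left(L \right)} = \frac{1}{L - \frac{5 L}{4}} = \frac{1}{\left(- \frac{1}{4}\right) L} = - \frac{4}{L}$)
$\frac{62 \cdot 0}{-362} + \frac{X{\left(2 \right)}}{439} = \frac{62 \cdot 0}{-362} + \frac{\left(-4\right) \frac{1}{2}}{439} = 0 \left(- \frac{1}{362}\right) + \left(-4\right) \frac{1}{2} \cdot \frac{1}{439} = 0 - \frac{2}{439} = - \frac{2}{439}$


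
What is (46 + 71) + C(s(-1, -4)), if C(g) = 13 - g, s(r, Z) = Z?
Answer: 134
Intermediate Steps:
(46 + 71) + C(s(-1, -4)) = (46 + 71) + (13 - 1*(-4)) = 117 + (13 + 4) = 117 + 17 = 134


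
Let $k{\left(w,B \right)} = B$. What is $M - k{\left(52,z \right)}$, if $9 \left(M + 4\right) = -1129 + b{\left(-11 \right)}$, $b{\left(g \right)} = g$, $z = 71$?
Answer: $- \frac{605}{3} \approx -201.67$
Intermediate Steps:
$M = - \frac{392}{3}$ ($M = -4 + \frac{-1129 - 11}{9} = -4 + \frac{1}{9} \left(-1140\right) = -4 - \frac{380}{3} = - \frac{392}{3} \approx -130.67$)
$M - k{\left(52,z \right)} = - \frac{392}{3} - 71 = - \frac{605}{3}$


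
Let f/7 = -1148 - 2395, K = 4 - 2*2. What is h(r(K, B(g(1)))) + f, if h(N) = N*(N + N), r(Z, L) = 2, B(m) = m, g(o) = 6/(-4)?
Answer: -24793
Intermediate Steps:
g(o) = -3/2 (g(o) = 6*(-¼) = -3/2)
K = 0 (K = 4 - 4 = 0)
h(N) = 2*N² (h(N) = N*(2*N) = 2*N²)
f = -24801 (f = 7*(-1148 - 2395) = 7*(-3543) = -24801)
h(r(K, B(g(1)))) + f = 2*2² - 24801 = 2*4 - 24801 = 8 - 24801 = -24793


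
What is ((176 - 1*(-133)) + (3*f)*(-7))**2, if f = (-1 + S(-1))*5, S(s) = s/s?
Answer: 95481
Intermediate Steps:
S(s) = 1
f = 0 (f = (-1 + 1)*5 = 0*5 = 0)
((176 - 1*(-133)) + (3*f)*(-7))**2 = ((176 - 1*(-133)) + (3*0)*(-7))**2 = ((176 + 133) + 0*(-7))**2 = (309 + 0)**2 = 309**2 = 95481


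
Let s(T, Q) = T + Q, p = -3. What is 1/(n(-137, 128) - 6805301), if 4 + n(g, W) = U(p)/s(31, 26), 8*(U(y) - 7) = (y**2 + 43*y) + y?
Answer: -456/3103219147 ≈ -1.4694e-7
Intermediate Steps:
U(y) = 7 + y**2/8 + 11*y/2 (U(y) = 7 + ((y**2 + 43*y) + y)/8 = 7 + (y**2 + 44*y)/8 = 7 + (y**2/8 + 11*y/2) = 7 + y**2/8 + 11*y/2)
s(T, Q) = Q + T
n(g, W) = -1891/456 (n(g, W) = -4 + (7 + (1/8)*(-3)**2 + (11/2)*(-3))/(26 + 31) = -4 + (7 + (1/8)*9 - 33/2)/57 = -4 + (7 + 9/8 - 33/2)*(1/57) = -4 - 67/8*1/57 = -4 - 67/456 = -1891/456)
1/(n(-137, 128) - 6805301) = 1/(-1891/456 - 6805301) = 1/(-3103219147/456) = -456/3103219147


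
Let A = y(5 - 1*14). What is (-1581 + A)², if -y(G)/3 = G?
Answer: 2414916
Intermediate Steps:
y(G) = -3*G
A = 27 (A = -3*(5 - 1*14) = -3*(5 - 14) = -3*(-9) = 27)
(-1581 + A)² = (-1581 + 27)² = (-1554)² = 2414916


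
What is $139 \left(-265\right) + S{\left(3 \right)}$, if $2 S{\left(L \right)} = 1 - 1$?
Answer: $-36835$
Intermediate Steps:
$S{\left(L \right)} = 0$ ($S{\left(L \right)} = \frac{1 - 1}{2} = \frac{1}{2} \cdot 0 = 0$)
$139 \left(-265\right) + S{\left(3 \right)} = 139 \left(-265\right) + 0 = -36835 + 0 = -36835$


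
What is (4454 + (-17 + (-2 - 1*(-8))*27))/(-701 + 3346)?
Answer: 4599/2645 ≈ 1.7388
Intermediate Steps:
(4454 + (-17 + (-2 - 1*(-8))*27))/(-701 + 3346) = (4454 + (-17 + (-2 + 8)*27))/2645 = (4454 + (-17 + 6*27))*(1/2645) = (4454 + (-17 + 162))*(1/2645) = (4454 + 145)*(1/2645) = 4599*(1/2645) = 4599/2645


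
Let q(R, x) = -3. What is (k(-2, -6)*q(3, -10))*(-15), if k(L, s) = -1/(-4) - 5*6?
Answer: -5355/4 ≈ -1338.8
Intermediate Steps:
k(L, s) = -119/4 (k(L, s) = -1*(-¼) - 30 = ¼ - 30 = -119/4)
(k(-2, -6)*q(3, -10))*(-15) = -119/4*(-3)*(-15) = (357/4)*(-15) = -5355/4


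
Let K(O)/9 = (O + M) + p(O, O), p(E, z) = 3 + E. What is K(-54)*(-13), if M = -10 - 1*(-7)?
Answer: 12636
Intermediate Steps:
M = -3 (M = -10 + 7 = -3)
K(O) = 18*O (K(O) = 9*((O - 3) + (3 + O)) = 9*((-3 + O) + (3 + O)) = 9*(2*O) = 18*O)
K(-54)*(-13) = (18*(-54))*(-13) = -972*(-13) = 12636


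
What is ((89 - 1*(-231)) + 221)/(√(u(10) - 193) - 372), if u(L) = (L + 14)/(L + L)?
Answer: -1006260/692879 - 541*I*√4795/692879 ≈ -1.4523 - 0.054067*I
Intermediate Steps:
u(L) = (14 + L)/(2*L) (u(L) = (14 + L)/((2*L)) = (14 + L)*(1/(2*L)) = (14 + L)/(2*L))
((89 - 1*(-231)) + 221)/(√(u(10) - 193) - 372) = ((89 - 1*(-231)) + 221)/(√((½)*(14 + 10)/10 - 193) - 372) = ((89 + 231) + 221)/(√((½)*(⅒)*24 - 193) - 372) = (320 + 221)/(√(6/5 - 193) - 372) = 541/(√(-959/5) - 372) = 541/(I*√4795/5 - 372) = 541/(-372 + I*√4795/5)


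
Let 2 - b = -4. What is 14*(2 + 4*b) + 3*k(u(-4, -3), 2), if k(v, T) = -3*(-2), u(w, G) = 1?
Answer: 382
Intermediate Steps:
b = 6 (b = 2 - 1*(-4) = 2 + 4 = 6)
k(v, T) = 6
14*(2 + 4*b) + 3*k(u(-4, -3), 2) = 14*(2 + 4*6) + 3*6 = 14*(2 + 24) + 18 = 14*26 + 18 = 364 + 18 = 382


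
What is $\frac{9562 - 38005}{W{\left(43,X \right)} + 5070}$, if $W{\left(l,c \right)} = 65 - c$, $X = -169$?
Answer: $- \frac{9481}{1768} \approx -5.3626$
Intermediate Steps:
$\frac{9562 - 38005}{W{\left(43,X \right)} + 5070} = \frac{9562 - 38005}{\left(65 - -169\right) + 5070} = - \frac{28443}{\left(65 + 169\right) + 5070} = - \frac{28443}{234 + 5070} = - \frac{28443}{5304} = \left(-28443\right) \frac{1}{5304} = - \frac{9481}{1768}$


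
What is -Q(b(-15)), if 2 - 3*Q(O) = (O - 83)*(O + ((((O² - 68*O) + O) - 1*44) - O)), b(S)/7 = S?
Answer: -3387010/3 ≈ -1.1290e+6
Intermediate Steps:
b(S) = 7*S
Q(O) = ⅔ - (-83 + O)*(-44 + O² - 67*O)/3 (Q(O) = ⅔ - (O - 83)*(O + ((((O² - 68*O) + O) - 1*44) - O))/3 = ⅔ - (-83 + O)*(O + (((O² - 67*O) - 44) - O))/3 = ⅔ - (-83 + O)*(O + ((-44 + O² - 67*O) - O))/3 = ⅔ - (-83 + O)*(O + (-44 + O² - 68*O))/3 = ⅔ - (-83 + O)*(-44 + O² - 67*O)/3)
-Q(b(-15)) = -(-3650/3 - 12873*(-15) + 50*(7*(-15))² - (7*(-15))³/3) = -(-3650/3 - 1839*(-105) + 50*(-105)² - ⅓*(-105)³) = -(-3650/3 + 193095 + 50*11025 - ⅓*(-1157625)) = -(-3650/3 + 193095 + 551250 + 385875) = -1*3387010/3 = -3387010/3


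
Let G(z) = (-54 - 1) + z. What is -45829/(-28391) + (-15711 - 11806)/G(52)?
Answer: 781372634/85173 ≈ 9174.0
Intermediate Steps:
G(z) = -55 + z
-45829/(-28391) + (-15711 - 11806)/G(52) = -45829/(-28391) + (-15711 - 11806)/(-55 + 52) = -45829*(-1/28391) - 27517/(-3) = 45829/28391 - 27517*(-1/3) = 45829/28391 + 27517/3 = 781372634/85173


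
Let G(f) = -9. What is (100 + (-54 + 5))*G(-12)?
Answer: -459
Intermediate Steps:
(100 + (-54 + 5))*G(-12) = (100 + (-54 + 5))*(-9) = (100 - 49)*(-9) = 51*(-9) = -459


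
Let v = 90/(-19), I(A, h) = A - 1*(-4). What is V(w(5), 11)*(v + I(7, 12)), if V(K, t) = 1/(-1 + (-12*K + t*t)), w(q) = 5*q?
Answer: -119/3420 ≈ -0.034795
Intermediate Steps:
I(A, h) = 4 + A (I(A, h) = A + 4 = 4 + A)
V(K, t) = 1/(-1 + t**2 - 12*K) (V(K, t) = 1/(-1 + (-12*K + t**2)) = 1/(-1 + (t**2 - 12*K)) = 1/(-1 + t**2 - 12*K))
v = -90/19 (v = 90*(-1/19) = -90/19 ≈ -4.7368)
V(w(5), 11)*(v + I(7, 12)) = (-90/19 + (4 + 7))/(-1 + 11**2 - 60*5) = (-90/19 + 11)/(-1 + 121 - 12*25) = (119/19)/(-1 + 121 - 300) = (119/19)/(-180) = -1/180*119/19 = -119/3420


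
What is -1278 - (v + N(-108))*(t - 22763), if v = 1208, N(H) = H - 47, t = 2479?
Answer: 21357774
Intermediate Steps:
N(H) = -47 + H
-1278 - (v + N(-108))*(t - 22763) = -1278 - (1208 + (-47 - 108))*(2479 - 22763) = -1278 - (1208 - 155)*(-20284) = -1278 - 1053*(-20284) = -1278 - 1*(-21359052) = -1278 + 21359052 = 21357774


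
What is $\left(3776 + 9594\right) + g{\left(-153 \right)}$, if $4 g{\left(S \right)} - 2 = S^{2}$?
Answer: $\frac{76891}{4} \approx 19223.0$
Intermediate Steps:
$g{\left(S \right)} = \frac{1}{2} + \frac{S^{2}}{4}$
$\left(3776 + 9594\right) + g{\left(-153 \right)} = \left(3776 + 9594\right) + \left(\frac{1}{2} + \frac{\left(-153\right)^{2}}{4}\right) = 13370 + \left(\frac{1}{2} + \frac{1}{4} \cdot 23409\right) = 13370 + \left(\frac{1}{2} + \frac{23409}{4}\right) = 13370 + \frac{23411}{4} = \frac{76891}{4}$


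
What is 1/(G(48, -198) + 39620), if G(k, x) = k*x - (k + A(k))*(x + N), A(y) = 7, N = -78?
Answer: 1/45296 ≈ 2.2077e-5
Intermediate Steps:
G(k, x) = k*x - (-78 + x)*(7 + k) (G(k, x) = k*x - (k + 7)*(x - 78) = k*x - (7 + k)*(-78 + x) = k*x - (-78 + x)*(7 + k))
1/(G(48, -198) + 39620) = 1/((546 - 7*(-198) + 78*48) + 39620) = 1/((546 + 1386 + 3744) + 39620) = 1/(5676 + 39620) = 1/45296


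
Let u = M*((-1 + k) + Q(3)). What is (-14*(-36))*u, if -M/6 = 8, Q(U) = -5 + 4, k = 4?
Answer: -48384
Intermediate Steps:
Q(U) = -1
M = -48 (M = -6*8 = -48)
u = -96 (u = -48*((-1 + 4) - 1) = -48*(3 - 1) = -48*2 = -96)
(-14*(-36))*u = -14*(-36)*(-96) = 504*(-96) = -48384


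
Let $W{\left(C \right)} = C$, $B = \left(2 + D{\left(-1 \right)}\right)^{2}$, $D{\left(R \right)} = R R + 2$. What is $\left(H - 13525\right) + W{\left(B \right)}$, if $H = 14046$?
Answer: $546$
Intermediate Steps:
$D{\left(R \right)} = 2 + R^{2}$ ($D{\left(R \right)} = R^{2} + 2 = 2 + R^{2}$)
$B = 25$ ($B = \left(2 + \left(2 + \left(-1\right)^{2}\right)\right)^{2} = \left(2 + \left(2 + 1\right)\right)^{2} = \left(2 + 3\right)^{2} = 5^{2} = 25$)
$\left(H - 13525\right) + W{\left(B \right)} = \left(14046 - 13525\right) + 25 = 521 + 25 = 546$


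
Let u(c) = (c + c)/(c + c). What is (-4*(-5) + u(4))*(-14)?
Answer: -294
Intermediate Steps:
u(c) = 1 (u(c) = (2*c)/((2*c)) = (2*c)*(1/(2*c)) = 1)
(-4*(-5) + u(4))*(-14) = (-4*(-5) + 1)*(-14) = (20 + 1)*(-14) = 21*(-14) = -294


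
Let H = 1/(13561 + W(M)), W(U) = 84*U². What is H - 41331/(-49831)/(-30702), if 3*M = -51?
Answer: -11309895/19295752067998 ≈ -5.8613e-7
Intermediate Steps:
M = -17 (M = (⅓)*(-51) = -17)
H = 1/37837 (H = 1/(13561 + 84*(-17)²) = 1/(13561 + 84*289) = 1/(13561 + 24276) = 1/37837 ≈ 2.6429e-5)
H - 41331/(-49831)/(-30702) = 1/37837 - 41331/(-49831)/(-30702) = 1/37837 - 41331*(-1/49831)*(-1)/30702 = 1/37837 - (-41331)*(-1)/(49831*30702) = 1/37837 - 1*13777/509970454 = 1/37837 - 13777/509970454 = -11309895/19295752067998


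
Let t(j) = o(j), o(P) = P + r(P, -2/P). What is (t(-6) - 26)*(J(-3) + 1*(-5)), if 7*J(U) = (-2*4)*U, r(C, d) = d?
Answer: 1045/21 ≈ 49.762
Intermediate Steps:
o(P) = P - 2/P
J(U) = -8*U/7 (J(U) = ((-2*4)*U)/7 = (-8*U)/7 = -8*U/7)
t(j) = j - 2/j
(t(-6) - 26)*(J(-3) + 1*(-5)) = ((-6 - 2/(-6)) - 26)*(-8/7*(-3) + 1*(-5)) = ((-6 - 2*(-1/6)) - 26)*(24/7 - 5) = ((-6 + 1/3) - 26)*(-11/7) = (-17/3 - 26)*(-11/7) = -95/3*(-11/7) = 1045/21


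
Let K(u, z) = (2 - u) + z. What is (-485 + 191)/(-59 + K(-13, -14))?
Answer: 147/29 ≈ 5.0690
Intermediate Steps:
K(u, z) = 2 + z - u
(-485 + 191)/(-59 + K(-13, -14)) = (-485 + 191)/(-59 + (2 - 14 - 1*(-13))) = -294/(-59 + (2 - 14 + 13)) = -294/(-59 + 1) = -294/(-58) = -294*(-1/58) = 147/29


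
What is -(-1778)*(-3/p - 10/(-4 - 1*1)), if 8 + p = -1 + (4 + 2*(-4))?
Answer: 51562/13 ≈ 3966.3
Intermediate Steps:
p = -13 (p = -8 + (-1 + (4 + 2*(-4))) = -8 + (-1 + (4 - 8)) = -8 + (-1 - 4) = -8 - 5 = -13)
-(-1778)*(-3/p - 10/(-4 - 1*1)) = -(-1778)*(-3/(-13) - 10/(-4 - 1*1)) = -(-1778)*(-3*(-1/13) - 10/(-4 - 1)) = -(-1778)*(3/13 - 10/(-5)) = -(-1778)*(3/13 - 10*(-⅕)) = -(-1778)*(3/13 + 2) = -(-1778)*29/13 = -1*(-51562/13) = 51562/13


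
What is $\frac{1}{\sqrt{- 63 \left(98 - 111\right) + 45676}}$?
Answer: $\frac{\sqrt{46495}}{46495} \approx 0.0046376$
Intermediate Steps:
$\frac{1}{\sqrt{- 63 \left(98 - 111\right) + 45676}} = \frac{1}{\sqrt{\left(-63\right) \left(-13\right) + 45676}} = \frac{1}{\sqrt{819 + 45676}} = \frac{1}{\sqrt{46495}} = \frac{\sqrt{46495}}{46495}$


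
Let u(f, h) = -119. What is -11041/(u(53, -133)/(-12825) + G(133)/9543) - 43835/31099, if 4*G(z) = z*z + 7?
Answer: -14008837371361240/599935131761 ≈ -23351.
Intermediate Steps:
G(z) = 7/4 + z**2/4 (G(z) = (z*z + 7)/4 = (z**2 + 7)/4 = (7 + z**2)/4 = 7/4 + z**2/4)
-11041/(u(53, -133)/(-12825) + G(133)/9543) - 43835/31099 = -11041/(-119/(-12825) + (7/4 + (1/4)*133**2)/9543) - 43835/31099 = -11041/(-119*(-1/12825) + (7/4 + (1/4)*17689)*(1/9543)) - 43835*1/31099 = -11041/(119/12825 + (7/4 + 17689/4)*(1/9543)) - 43835/31099 = -11041/(119/12825 + 4424*(1/9543)) - 43835/31099 = -11041/(119/12825 + 4424/9543) - 43835/31099 = -11041/19291139/40796325 - 43835/31099 = -11041*40796325/19291139 - 43835/31099 = -450432224325/19291139 - 43835/31099 = -14008837371361240/599935131761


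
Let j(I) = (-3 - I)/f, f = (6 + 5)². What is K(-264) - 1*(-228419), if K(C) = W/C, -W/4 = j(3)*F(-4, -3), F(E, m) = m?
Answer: 304025692/1331 ≈ 2.2842e+5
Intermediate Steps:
f = 121 (f = 11² = 121)
j(I) = -3/121 - I/121 (j(I) = (-3 - I)/121 = (-3 - I)*(1/121) = -3/121 - I/121)
W = -72/121 (W = -4*(-3/121 - 1/121*3)*(-3) = -4*(-3/121 - 3/121)*(-3) = -(-24)*(-3)/121 = -4*18/121 = -72/121 ≈ -0.59504)
K(C) = -72/(121*C)
K(-264) - 1*(-228419) = -72/121/(-264) - 1*(-228419) = -72/121*(-1/264) + 228419 = 3/1331 + 228419 = 304025692/1331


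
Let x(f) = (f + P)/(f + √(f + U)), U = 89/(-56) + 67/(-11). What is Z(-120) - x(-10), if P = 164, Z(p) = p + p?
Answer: -16449200/72491 + 308*I*√1677214/72491 ≈ -226.91 + 5.5025*I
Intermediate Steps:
Z(p) = 2*p
U = -4731/616 (U = 89*(-1/56) + 67*(-1/11) = -89/56 - 67/11 = -4731/616 ≈ -7.6802)
x(f) = (164 + f)/(f + √(-4731/616 + f)) (x(f) = (f + 164)/(f + √(f - 4731/616)) = (164 + f)/(f + √(-4731/616 + f)))
Z(-120) - x(-10) = 2*(-120) - (164 - 10)/(-10 + √(-4731/616 - 10)) = -240 - 154/(-10 + √(-10891/616)) = -240 - 154/(-10 + I*√1677214/308)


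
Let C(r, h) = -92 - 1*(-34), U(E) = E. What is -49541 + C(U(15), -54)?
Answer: -49599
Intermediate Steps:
C(r, h) = -58 (C(r, h) = -92 + 34 = -58)
-49541 + C(U(15), -54) = -49541 - 58 = -49599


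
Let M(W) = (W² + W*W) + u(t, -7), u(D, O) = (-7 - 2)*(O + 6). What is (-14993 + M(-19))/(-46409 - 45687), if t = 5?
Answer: 7131/46048 ≈ 0.15486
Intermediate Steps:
u(D, O) = -54 - 9*O (u(D, O) = -9*(6 + O) = -54 - 9*O)
M(W) = 9 + 2*W² (M(W) = (W² + W*W) + (-54 - 9*(-7)) = (W² + W²) + (-54 + 63) = 2*W² + 9 = 9 + 2*W²)
(-14993 + M(-19))/(-46409 - 45687) = (-14993 + (9 + 2*(-19)²))/(-46409 - 45687) = (-14993 + (9 + 2*361))/(-92096) = (-14993 + (9 + 722))*(-1/92096) = (-14993 + 731)*(-1/92096) = -14262*(-1/92096) = 7131/46048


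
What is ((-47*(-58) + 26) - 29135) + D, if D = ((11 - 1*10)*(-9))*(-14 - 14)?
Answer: -26131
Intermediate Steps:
D = 252 (D = ((11 - 10)*(-9))*(-28) = (1*(-9))*(-28) = -9*(-28) = 252)
((-47*(-58) + 26) - 29135) + D = ((-47*(-58) + 26) - 29135) + 252 = ((2726 + 26) - 29135) + 252 = (2752 - 29135) + 252 = -26383 + 252 = -26131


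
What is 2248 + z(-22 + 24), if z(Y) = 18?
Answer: 2266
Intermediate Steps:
2248 + z(-22 + 24) = 2248 + 18 = 2266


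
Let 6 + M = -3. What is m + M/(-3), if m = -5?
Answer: -2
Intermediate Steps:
M = -9 (M = -6 - 3 = -9)
m + M/(-3) = -5 - 9/(-3) = -5 - 9*(-⅓) = -5 + 3 = -2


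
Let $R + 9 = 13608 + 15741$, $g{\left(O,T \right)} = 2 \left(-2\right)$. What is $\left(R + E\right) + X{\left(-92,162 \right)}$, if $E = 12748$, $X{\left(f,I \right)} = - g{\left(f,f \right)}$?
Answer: $42092$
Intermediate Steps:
$g{\left(O,T \right)} = -4$
$X{\left(f,I \right)} = 4$ ($X{\left(f,I \right)} = \left(-1\right) \left(-4\right) = 4$)
$R = 29340$ ($R = -9 + \left(13608 + 15741\right) = -9 + 29349 = 29340$)
$\left(R + E\right) + X{\left(-92,162 \right)} = \left(29340 + 12748\right) + 4 = 42088 + 4 = 42092$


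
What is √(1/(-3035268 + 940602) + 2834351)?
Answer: √12436071153111305490/2094666 ≈ 1683.6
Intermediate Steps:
√(1/(-3035268 + 940602) + 2834351) = √(1/(-2094666) + 2834351) = √(-1/2094666 + 2834351) = √(5937018671765/2094666) = √12436071153111305490/2094666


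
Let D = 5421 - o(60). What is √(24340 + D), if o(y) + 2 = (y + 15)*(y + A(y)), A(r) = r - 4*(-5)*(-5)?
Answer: √28263 ≈ 168.12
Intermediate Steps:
A(r) = -100 + r (A(r) = r - (-20)*(-5) = r - 1*100 = r - 100 = -100 + r)
o(y) = -2 + (-100 + 2*y)*(15 + y) (o(y) = -2 + (y + 15)*(y + (-100 + y)) = -2 + (15 + y)*(-100 + 2*y) = -2 + (-100 + 2*y)*(15 + y))
D = 3923 (D = 5421 - (-1502 - 70*60 + 2*60²) = 5421 - (-1502 - 4200 + 2*3600) = 5421 - (-1502 - 4200 + 7200) = 5421 - 1*1498 = 5421 - 1498 = 3923)
√(24340 + D) = √(24340 + 3923) = √28263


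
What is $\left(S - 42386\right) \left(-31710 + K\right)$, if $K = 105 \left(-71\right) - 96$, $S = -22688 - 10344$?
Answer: $2960986098$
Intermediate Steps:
$S = -33032$ ($S = -22688 - 10344 = -33032$)
$K = -7551$ ($K = -7455 - 96 = -7551$)
$\left(S - 42386\right) \left(-31710 + K\right) = \left(-33032 - 42386\right) \left(-31710 - 7551\right) = \left(-75418\right) \left(-39261\right) = 2960986098$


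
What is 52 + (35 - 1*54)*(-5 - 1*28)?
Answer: 679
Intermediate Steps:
52 + (35 - 1*54)*(-5 - 1*28) = 52 + (35 - 54)*(-5 - 28) = 52 - 19*(-33) = 52 + 627 = 679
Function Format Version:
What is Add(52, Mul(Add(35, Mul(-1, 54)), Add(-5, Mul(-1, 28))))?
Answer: 679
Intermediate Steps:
Add(52, Mul(Add(35, Mul(-1, 54)), Add(-5, Mul(-1, 28)))) = Add(52, Mul(Add(35, -54), Add(-5, -28))) = Add(52, Mul(-19, -33)) = Add(52, 627) = 679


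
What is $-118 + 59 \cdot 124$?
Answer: $7198$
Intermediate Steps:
$-118 + 59 \cdot 124 = -118 + 7316 = 7198$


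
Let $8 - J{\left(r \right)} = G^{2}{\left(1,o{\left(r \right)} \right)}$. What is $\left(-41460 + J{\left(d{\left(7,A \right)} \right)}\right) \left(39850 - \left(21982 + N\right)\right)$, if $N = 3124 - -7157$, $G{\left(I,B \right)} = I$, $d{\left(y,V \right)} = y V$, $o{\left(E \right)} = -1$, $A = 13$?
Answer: $-314503911$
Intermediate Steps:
$d{\left(y,V \right)} = V y$
$N = 10281$ ($N = 3124 + 7157 = 10281$)
$J{\left(r \right)} = 7$ ($J{\left(r \right)} = 8 - 1^{2} = 8 - 1 = 7$)
$\left(-41460 + J{\left(d{\left(7,A \right)} \right)}\right) \left(39850 - \left(21982 + N\right)\right) = \left(-41460 + 7\right) \left(39850 - 32263\right) = - 41453 \left(39850 - 32263\right) = \left(-41453\right) 7587 = -314503911$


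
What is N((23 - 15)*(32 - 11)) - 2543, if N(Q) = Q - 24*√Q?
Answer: -2375 - 48*√42 ≈ -2686.1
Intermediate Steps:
N((23 - 15)*(32 - 11)) - 2543 = ((23 - 15)*(32 - 11) - 24*√(23 - 15)*√(32 - 11)) - 2543 = (8*21 - 24*2*√42) - 2543 = (168 - 48*√42) - 2543 = -2375 - 48*√42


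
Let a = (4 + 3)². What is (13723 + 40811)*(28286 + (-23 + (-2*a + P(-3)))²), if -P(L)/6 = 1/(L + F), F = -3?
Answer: 2327838324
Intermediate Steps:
P(L) = -6/(-3 + L) (P(L) = -6/(L - 3) = -6/(-3 + L))
a = 49 (a = 7² = 49)
(13723 + 40811)*(28286 + (-23 + (-2*a + P(-3)))²) = (13723 + 40811)*(28286 + (-23 + (-2*49 - 6/(-3 - 3)))²) = 54534*(28286 + (-23 + (-98 - 6/(-6)))²) = 54534*(28286 + (-23 + (-98 - 6*(-⅙)))²) = 54534*(28286 + (-23 + (-98 + 1))²) = 54534*(28286 + (-23 - 97)²) = 54534*(28286 + (-120)²) = 54534*(28286 + 14400) = 54534*42686 = 2327838324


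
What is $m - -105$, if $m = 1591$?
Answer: $1696$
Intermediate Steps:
$m - -105 = 1591 - -105 = 1591 + 105 = 1696$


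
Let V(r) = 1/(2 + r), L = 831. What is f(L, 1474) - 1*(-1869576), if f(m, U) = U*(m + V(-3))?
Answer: 3092996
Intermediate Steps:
f(m, U) = U*(-1 + m) (f(m, U) = U*(m + 1/(2 - 3)) = U*(m + 1/(-1)) = U*(m - 1) = U*(-1 + m))
f(L, 1474) - 1*(-1869576) = 1474*(-1 + 831) - 1*(-1869576) = 1474*830 + 1869576 = 1223420 + 1869576 = 3092996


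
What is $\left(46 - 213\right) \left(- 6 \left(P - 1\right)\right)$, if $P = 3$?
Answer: $2004$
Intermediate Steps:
$\left(46 - 213\right) \left(- 6 \left(P - 1\right)\right) = \left(46 - 213\right) \left(- 6 \left(3 - 1\right)\right) = - 167 \left(\left(-6\right) 2\right) = \left(-167\right) \left(-12\right) = 2004$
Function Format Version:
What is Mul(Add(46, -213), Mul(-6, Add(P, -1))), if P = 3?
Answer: 2004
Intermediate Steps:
Mul(Add(46, -213), Mul(-6, Add(P, -1))) = Mul(Add(46, -213), Mul(-6, Add(3, -1))) = Mul(-167, Mul(-6, 2)) = Mul(-167, -12) = 2004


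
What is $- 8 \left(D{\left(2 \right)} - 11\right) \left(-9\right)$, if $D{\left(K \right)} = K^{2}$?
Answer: $-504$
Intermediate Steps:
$- 8 \left(D{\left(2 \right)} - 11\right) \left(-9\right) = - 8 \left(2^{2} - 11\right) \left(-9\right) = - 8 \left(4 - 11\right) \left(-9\right) = - 8 \left(\left(-7\right) \left(-9\right)\right) = \left(-8\right) 63 = -504$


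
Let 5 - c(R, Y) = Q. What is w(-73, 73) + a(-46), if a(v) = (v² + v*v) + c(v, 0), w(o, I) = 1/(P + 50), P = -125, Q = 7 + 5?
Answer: 316874/75 ≈ 4225.0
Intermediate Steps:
Q = 12
c(R, Y) = -7 (c(R, Y) = 5 - 1*12 = 5 - 12 = -7)
w(o, I) = -1/75 (w(o, I) = 1/(-125 + 50) = 1/(-75) = -1/75)
a(v) = -7 + 2*v² (a(v) = (v² + v*v) - 7 = (v² + v²) - 7 = 2*v² - 7 = -7 + 2*v²)
w(-73, 73) + a(-46) = -1/75 + (-7 + 2*(-46)²) = -1/75 + (-7 + 2*2116) = -1/75 + (-7 + 4232) = -1/75 + 4225 = 316874/75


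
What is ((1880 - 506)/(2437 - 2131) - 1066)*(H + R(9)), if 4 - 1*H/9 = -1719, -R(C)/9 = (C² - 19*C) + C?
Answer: -292989444/17 ≈ -1.7235e+7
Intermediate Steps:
R(C) = -9*C² + 162*C (R(C) = -9*((C² - 19*C) + C) = -9*(C² - 18*C) = -9*C² + 162*C)
H = 15507 (H = 36 - 9*(-1719) = 36 + 15471 = 15507)
((1880 - 506)/(2437 - 2131) - 1066)*(H + R(9)) = ((1880 - 506)/(2437 - 2131) - 1066)*(15507 + 9*9*(18 - 1*9)) = (1374/306 - 1066)*(15507 + 9*9*(18 - 9)) = (1374*(1/306) - 1066)*(15507 + 9*9*9) = (229/51 - 1066)*(15507 + 729) = -54137/51*16236 = -292989444/17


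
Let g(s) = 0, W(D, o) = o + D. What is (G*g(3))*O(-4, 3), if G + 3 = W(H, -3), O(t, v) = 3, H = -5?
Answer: 0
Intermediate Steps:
W(D, o) = D + o
G = -11 (G = -3 + (-5 - 3) = -3 - 8 = -11)
(G*g(3))*O(-4, 3) = -11*0*3 = 0*3 = 0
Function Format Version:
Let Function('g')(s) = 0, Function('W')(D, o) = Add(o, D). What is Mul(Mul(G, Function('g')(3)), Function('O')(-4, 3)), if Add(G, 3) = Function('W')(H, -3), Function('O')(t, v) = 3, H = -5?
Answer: 0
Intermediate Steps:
Function('W')(D, o) = Add(D, o)
G = -11 (G = Add(-3, Add(-5, -3)) = Add(-3, -8) = -11)
Mul(Mul(G, Function('g')(3)), Function('O')(-4, 3)) = Mul(Mul(-11, 0), 3) = Mul(0, 3) = 0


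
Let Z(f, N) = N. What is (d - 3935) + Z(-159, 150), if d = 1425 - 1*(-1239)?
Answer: -1121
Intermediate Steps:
d = 2664 (d = 1425 + 1239 = 2664)
(d - 3935) + Z(-159, 150) = (2664 - 3935) + 150 = -1271 + 150 = -1121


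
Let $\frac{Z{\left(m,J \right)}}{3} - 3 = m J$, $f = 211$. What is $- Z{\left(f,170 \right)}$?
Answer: $-107619$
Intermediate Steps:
$Z{\left(m,J \right)} = 9 + 3 J m$ ($Z{\left(m,J \right)} = 9 + 3 m J = 9 + 3 J m$)
$- Z{\left(f,170 \right)} = - (9 + 3 \cdot 170 \cdot 211) = - (9 + 107610) = \left(-1\right) 107619 = -107619$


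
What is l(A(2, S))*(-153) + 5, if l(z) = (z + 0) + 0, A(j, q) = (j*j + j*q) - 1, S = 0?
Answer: -454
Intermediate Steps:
A(j, q) = -1 + j² + j*q (A(j, q) = (j² + j*q) - 1 = -1 + j² + j*q)
l(z) = z (l(z) = z + 0 = z)
l(A(2, S))*(-153) + 5 = (-1 + 2² + 2*0)*(-153) + 5 = (-1 + 4 + 0)*(-153) + 5 = 3*(-153) + 5 = -459 + 5 = -454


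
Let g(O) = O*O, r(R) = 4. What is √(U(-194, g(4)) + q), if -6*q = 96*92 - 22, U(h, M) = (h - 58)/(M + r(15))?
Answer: I*√333210/15 ≈ 38.483*I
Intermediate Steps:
g(O) = O²
U(h, M) = (-58 + h)/(4 + M) (U(h, M) = (h - 58)/(M + 4) = (-58 + h)/(4 + M))
q = -4405/3 (q = -(96*92 - 22)/6 = -(8832 - 22)/6 = -⅙*8810 = -4405/3 ≈ -1468.3)
√(U(-194, g(4)) + q) = √((-58 - 194)/(4 + 4²) - 4405/3) = √(-252/(4 + 16) - 4405/3) = √(-252/20 - 4405/3) = √((1/20)*(-252) - 4405/3) = √(-63/5 - 4405/3) = √(-22214/15) = I*√333210/15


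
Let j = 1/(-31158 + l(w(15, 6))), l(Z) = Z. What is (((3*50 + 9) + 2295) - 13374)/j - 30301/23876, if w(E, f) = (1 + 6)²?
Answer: 8110922614979/23876 ≈ 3.3971e+8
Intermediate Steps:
w(E, f) = 49 (w(E, f) = 7² = 49)
j = -1/31109 (j = 1/(-31158 + 49) = 1/(-31109) = -1/31109 ≈ -3.2145e-5)
(((3*50 + 9) + 2295) - 13374)/j - 30301/23876 = (((3*50 + 9) + 2295) - 13374)/(-1/31109) - 30301/23876 = (((150 + 9) + 2295) - 13374)*(-31109) - 30301*1/23876 = ((159 + 2295) - 13374)*(-31109) - 30301/23876 = (2454 - 13374)*(-31109) - 30301/23876 = -10920*(-31109) - 30301/23876 = 339710280 - 30301/23876 = 8110922614979/23876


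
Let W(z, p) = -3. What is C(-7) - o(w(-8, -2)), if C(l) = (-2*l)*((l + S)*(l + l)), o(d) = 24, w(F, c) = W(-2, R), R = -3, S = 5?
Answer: 368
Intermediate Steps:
w(F, c) = -3
C(l) = -4*l²*(5 + l) (C(l) = (-2*l)*((l + 5)*(l + l)) = (-2*l)*((5 + l)*(2*l)) = (-2*l)*(2*l*(5 + l)) = -4*l²*(5 + l))
C(-7) - o(w(-8, -2)) = 4*(-7)²*(-5 - 1*(-7)) - 1*24 = 4*49*(-5 + 7) - 24 = 4*49*2 - 24 = 392 - 24 = 368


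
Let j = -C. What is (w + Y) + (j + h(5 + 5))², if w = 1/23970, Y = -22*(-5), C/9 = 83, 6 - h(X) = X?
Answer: 13521740671/23970 ≈ 5.6411e+5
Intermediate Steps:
h(X) = 6 - X
C = 747 (C = 9*83 = 747)
j = -747 (j = -1*747 = -747)
Y = 110
w = 1/23970 ≈ 4.1719e-5
(w + Y) + (j + h(5 + 5))² = (1/23970 + 110) + (-747 + (6 - (5 + 5)))² = 2636701/23970 + (-747 + (6 - 1*10))² = 2636701/23970 + (-747 + (6 - 10))² = 2636701/23970 + (-747 - 4)² = 2636701/23970 + (-751)² = 2636701/23970 + 564001 = 13521740671/23970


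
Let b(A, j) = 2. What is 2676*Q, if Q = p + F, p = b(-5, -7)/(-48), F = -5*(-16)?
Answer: 427937/2 ≈ 2.1397e+5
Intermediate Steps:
F = 80
p = -1/24 (p = 2/(-48) = 2*(-1/48) = -1/24 ≈ -0.041667)
Q = 1919/24 (Q = -1/24 + 80 = 1919/24 ≈ 79.958)
2676*Q = 2676*(1919/24) = 427937/2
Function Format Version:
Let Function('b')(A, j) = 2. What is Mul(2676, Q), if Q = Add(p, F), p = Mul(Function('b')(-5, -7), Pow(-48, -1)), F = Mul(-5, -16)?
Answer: Rational(427937, 2) ≈ 2.1397e+5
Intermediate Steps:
F = 80
p = Rational(-1, 24) (p = Mul(2, Pow(-48, -1)) = Mul(2, Rational(-1, 48)) = Rational(-1, 24) ≈ -0.041667)
Q = Rational(1919, 24) (Q = Add(Rational(-1, 24), 80) = Rational(1919, 24) ≈ 79.958)
Mul(2676, Q) = Mul(2676, Rational(1919, 24)) = Rational(427937, 2)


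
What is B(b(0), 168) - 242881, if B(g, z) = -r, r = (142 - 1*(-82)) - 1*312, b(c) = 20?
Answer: -242793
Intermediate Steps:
r = -88 (r = (142 + 82) - 312 = 224 - 312 = -88)
B(g, z) = 88 (B(g, z) = -1*(-88) = 88)
B(b(0), 168) - 242881 = 88 - 242881 = -242793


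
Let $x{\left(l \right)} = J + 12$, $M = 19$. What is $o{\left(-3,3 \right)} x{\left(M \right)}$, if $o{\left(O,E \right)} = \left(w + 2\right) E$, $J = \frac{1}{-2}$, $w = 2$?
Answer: $138$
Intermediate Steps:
$J = - \frac{1}{2} \approx -0.5$
$x{\left(l \right)} = \frac{23}{2}$ ($x{\left(l \right)} = - \frac{1}{2} + 12 = \frac{23}{2}$)
$o{\left(O,E \right)} = 4 E$ ($o{\left(O,E \right)} = \left(2 + 2\right) E = 4 E$)
$o{\left(-3,3 \right)} x{\left(M \right)} = 4 \cdot 3 \cdot \frac{23}{2} = 12 \cdot \frac{23}{2} = 138$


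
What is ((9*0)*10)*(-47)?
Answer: 0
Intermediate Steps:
((9*0)*10)*(-47) = (0*10)*(-47) = 0*(-47) = 0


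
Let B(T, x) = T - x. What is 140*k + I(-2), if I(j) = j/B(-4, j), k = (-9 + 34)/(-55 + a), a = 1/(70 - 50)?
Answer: -9843/157 ≈ -62.694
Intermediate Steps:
a = 1/20 ≈ 0.050000
k = -500/1099 (k = (-9 + 34)/(-55 + 1/20) = 25/(-1099/20) = 25*(-20/1099) = -500/1099 ≈ -0.45496)
I(j) = j/(-4 - j)
140*k + I(-2) = 140*(-500/1099) - 1*(-2)/(4 - 2) = -10000/157 - 1*(-2)/2 = -10000/157 - 1*(-2)*1/2 = -10000/157 + 1 = -9843/157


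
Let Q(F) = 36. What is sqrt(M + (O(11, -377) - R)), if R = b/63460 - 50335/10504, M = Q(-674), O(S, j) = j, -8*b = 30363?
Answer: I*sqrt(9335130214352804290)/166645960 ≈ 18.334*I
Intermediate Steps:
b = -30363/8 (b = -1/8*30363 = -30363/8 ≈ -3795.4)
M = 36
R = -3234125719/666583840 (R = -30363/8/63460 - 50335/10504 = -30363/8*1/63460 - 50335*1/10504 = -30363/507680 - 50335/10504 = -3234125719/666583840 ≈ -4.8518)
sqrt(M + (O(11, -377) - R)) = sqrt(36 + (-377 - 1*(-3234125719/666583840))) = sqrt(36 + (-377 + 3234125719/666583840)) = sqrt(36 - 248067981961/666583840) = sqrt(-224070963721/666583840) = I*sqrt(9335130214352804290)/166645960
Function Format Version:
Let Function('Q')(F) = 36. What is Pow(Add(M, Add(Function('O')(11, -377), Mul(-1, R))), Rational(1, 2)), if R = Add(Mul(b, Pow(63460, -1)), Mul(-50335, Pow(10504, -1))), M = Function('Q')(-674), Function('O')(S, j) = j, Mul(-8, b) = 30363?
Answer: Mul(Rational(1, 166645960), I, Pow(9335130214352804290, Rational(1, 2))) ≈ Mul(18.334, I)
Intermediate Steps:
b = Rational(-30363, 8) (b = Mul(Rational(-1, 8), 30363) = Rational(-30363, 8) ≈ -3795.4)
M = 36
R = Rational(-3234125719, 666583840) (R = Add(Mul(Rational(-30363, 8), Pow(63460, -1)), Mul(-50335, Pow(10504, -1))) = Add(Mul(Rational(-30363, 8), Rational(1, 63460)), Mul(-50335, Rational(1, 10504))) = Add(Rational(-30363, 507680), Rational(-50335, 10504)) = Rational(-3234125719, 666583840) ≈ -4.8518)
Pow(Add(M, Add(Function('O')(11, -377), Mul(-1, R))), Rational(1, 2)) = Pow(Add(36, Add(-377, Mul(-1, Rational(-3234125719, 666583840)))), Rational(1, 2)) = Pow(Add(36, Add(-377, Rational(3234125719, 666583840))), Rational(1, 2)) = Pow(Add(36, Rational(-248067981961, 666583840)), Rational(1, 2)) = Pow(Rational(-224070963721, 666583840), Rational(1, 2)) = Mul(Rational(1, 166645960), I, Pow(9335130214352804290, Rational(1, 2)))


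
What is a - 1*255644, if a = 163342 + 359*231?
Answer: -9373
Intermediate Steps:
a = 246271 (a = 163342 + 82929 = 246271)
a - 1*255644 = 246271 - 1*255644 = 246271 - 255644 = -9373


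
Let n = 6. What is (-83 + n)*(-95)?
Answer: 7315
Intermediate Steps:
(-83 + n)*(-95) = (-83 + 6)*(-95) = -77*(-95) = 7315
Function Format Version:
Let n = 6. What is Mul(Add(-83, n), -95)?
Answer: 7315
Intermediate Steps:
Mul(Add(-83, n), -95) = Mul(Add(-83, 6), -95) = Mul(-77, -95) = 7315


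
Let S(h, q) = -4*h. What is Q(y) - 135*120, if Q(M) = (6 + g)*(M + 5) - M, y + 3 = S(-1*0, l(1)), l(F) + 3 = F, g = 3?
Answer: -16179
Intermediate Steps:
l(F) = -3 + F
y = -3 (y = -3 - (-4)*0 = -3 - 4*0 = -3 + 0 = -3)
Q(M) = 45 + 8*M (Q(M) = (6 + 3)*(M + 5) - M = 9*(5 + M) - M = (45 + 9*M) - M = 45 + 8*M)
Q(y) - 135*120 = (45 + 8*(-3)) - 135*120 = (45 - 24) - 16200 = 21 - 16200 = -16179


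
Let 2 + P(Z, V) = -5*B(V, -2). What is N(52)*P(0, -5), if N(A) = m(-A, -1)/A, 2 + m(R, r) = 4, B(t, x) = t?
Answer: 23/26 ≈ 0.88461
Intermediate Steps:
m(R, r) = 2 (m(R, r) = -2 + 4 = 2)
N(A) = 2/A
P(Z, V) = -2 - 5*V
N(52)*P(0, -5) = (2/52)*(-2 - 5*(-5)) = (2*(1/52))*(-2 + 25) = (1/26)*23 = 23/26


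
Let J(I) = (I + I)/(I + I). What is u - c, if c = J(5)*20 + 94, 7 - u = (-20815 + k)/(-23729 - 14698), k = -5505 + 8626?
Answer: -1376461/12809 ≈ -107.46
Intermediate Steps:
k = 3121
J(I) = 1 (J(I) = (2*I)/((2*I)) = (2*I)*(1/(2*I)) = 1)
u = 83765/12809 (u = 7 - (-20815 + 3121)/(-23729 - 14698) = 7 - (-17694)/(-38427) = 7 - (-17694)*(-1)/38427 = 7 - 1*5898/12809 = 7 - 5898/12809 = 83765/12809 ≈ 6.5395)
c = 114 (c = 1*20 + 94 = 20 + 94 = 114)
u - c = 83765/12809 - 1*114 = 83765/12809 - 114 = -1376461/12809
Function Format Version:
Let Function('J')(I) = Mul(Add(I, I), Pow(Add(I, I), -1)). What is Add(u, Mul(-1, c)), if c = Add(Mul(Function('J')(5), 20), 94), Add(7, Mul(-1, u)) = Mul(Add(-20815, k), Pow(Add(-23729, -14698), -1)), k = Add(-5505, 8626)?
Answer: Rational(-1376461, 12809) ≈ -107.46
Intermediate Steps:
k = 3121
Function('J')(I) = 1 (Function('J')(I) = Mul(Mul(2, I), Pow(Mul(2, I), -1)) = Mul(Mul(2, I), Mul(Rational(1, 2), Pow(I, -1))) = 1)
u = Rational(83765, 12809) (u = Add(7, Mul(-1, Mul(Add(-20815, 3121), Pow(Add(-23729, -14698), -1)))) = Add(7, Mul(-1, Mul(-17694, Pow(-38427, -1)))) = Add(7, Mul(-1, Mul(-17694, Rational(-1, 38427)))) = Add(7, Mul(-1, Rational(5898, 12809))) = Add(7, Rational(-5898, 12809)) = Rational(83765, 12809) ≈ 6.5395)
c = 114 (c = Add(Mul(1, 20), 94) = Add(20, 94) = 114)
Add(u, Mul(-1, c)) = Add(Rational(83765, 12809), Mul(-1, 114)) = Add(Rational(83765, 12809), -114) = Rational(-1376461, 12809)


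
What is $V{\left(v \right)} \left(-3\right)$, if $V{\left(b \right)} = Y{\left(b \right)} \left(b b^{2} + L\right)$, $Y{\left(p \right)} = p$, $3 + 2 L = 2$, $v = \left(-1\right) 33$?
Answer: $- \frac{7115625}{2} \approx -3.5578 \cdot 10^{6}$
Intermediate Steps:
$v = -33$
$L = - \frac{1}{2}$ ($L = - \frac{3}{2} + \frac{1}{2} \cdot 2 = - \frac{3}{2} + 1 = - \frac{1}{2} \approx -0.5$)
$V{\left(b \right)} = b \left(- \frac{1}{2} + b^{3}\right)$ ($V{\left(b \right)} = b \left(b b^{2} - \frac{1}{2}\right) = b \left(b^{3} - \frac{1}{2}\right) = b \left(- \frac{1}{2} + b^{3}\right)$)
$V{\left(v \right)} \left(-3\right) = \left(\left(-33\right)^{4} - - \frac{33}{2}\right) \left(-3\right) = \left(1185921 + \frac{33}{2}\right) \left(-3\right) = \frac{2371875}{2} \left(-3\right) = - \frac{7115625}{2}$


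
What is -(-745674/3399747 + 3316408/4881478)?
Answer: -1272492820434/2765965031011 ≈ -0.46005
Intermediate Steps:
-(-745674/3399747 + 3316408/4881478) = -(-745674*1/3399747 + 3316408*(1/4881478)) = -(-248558/1133249 + 1658204/2440739) = -1*1272492820434/2765965031011 = -1272492820434/2765965031011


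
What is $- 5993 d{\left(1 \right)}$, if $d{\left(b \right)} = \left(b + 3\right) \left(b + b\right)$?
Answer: $-47944$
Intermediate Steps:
$d{\left(b \right)} = 2 b \left(3 + b\right)$ ($d{\left(b \right)} = \left(3 + b\right) 2 b = 2 b \left(3 + b\right)$)
$- 5993 d{\left(1 \right)} = - 5993 \cdot 2 \cdot 1 \left(3 + 1\right) = - 5993 \cdot 2 \cdot 1 \cdot 4 = \left(-5993\right) 8 = -47944$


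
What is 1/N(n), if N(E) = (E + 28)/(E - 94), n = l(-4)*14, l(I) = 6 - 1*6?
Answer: -47/14 ≈ -3.3571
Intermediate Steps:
l(I) = 0 (l(I) = 6 - 6 = 0)
n = 0 (n = 0*14 = 0)
N(E) = (28 + E)/(-94 + E)
1/N(n) = 1/((28 + 0)/(-94 + 0)) = 1/(28/(-94)) = 1/(-1/94*28) = 1/(-14/47) = -47/14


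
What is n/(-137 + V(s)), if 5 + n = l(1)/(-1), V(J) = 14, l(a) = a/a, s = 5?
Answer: 2/41 ≈ 0.048781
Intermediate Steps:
l(a) = 1
n = -6 (n = -5 + 1/(-1) = -5 + 1*(-1) = -5 - 1 = -6)
n/(-137 + V(s)) = -6/(-137 + 14) = -6/(-123) = -1/123*(-6) = 2/41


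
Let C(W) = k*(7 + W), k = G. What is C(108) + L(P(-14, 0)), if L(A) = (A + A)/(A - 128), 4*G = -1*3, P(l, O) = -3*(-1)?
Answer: -43149/500 ≈ -86.298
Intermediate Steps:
P(l, O) = 3
G = -¾ (G = (-1*3)/4 = (¼)*(-3) = -¾ ≈ -0.75000)
L(A) = 2*A/(-128 + A) (L(A) = (2*A)/(-128 + A) = 2*A/(-128 + A))
k = -¾ ≈ -0.75000
C(W) = -21/4 - 3*W/4 (C(W) = -3*(7 + W)/4 = -21/4 - 3*W/4)
C(108) + L(P(-14, 0)) = (-21/4 - ¾*108) + 2*3/(-128 + 3) = (-21/4 - 81) + 2*3/(-125) = -345/4 + 2*3*(-1/125) = -345/4 - 6/125 = -43149/500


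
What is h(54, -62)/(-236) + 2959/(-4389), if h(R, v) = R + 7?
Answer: -87823/94164 ≈ -0.93266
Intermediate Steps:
h(R, v) = 7 + R
h(54, -62)/(-236) + 2959/(-4389) = (7 + 54)/(-236) + 2959/(-4389) = 61*(-1/236) + 2959*(-1/4389) = -61/236 - 269/399 = -87823/94164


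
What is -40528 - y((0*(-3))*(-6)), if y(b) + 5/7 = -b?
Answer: -283691/7 ≈ -40527.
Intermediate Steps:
y(b) = -5/7 - b
-40528 - y((0*(-3))*(-6)) = -40528 - (-5/7 - 0*(-3)*(-6)) = -40528 - (-5/7 - 0*(-6)) = -40528 - (-5/7 - 1*0) = -40528 - (-5/7 + 0) = -40528 - 1*(-5/7) = -40528 + 5/7 = -283691/7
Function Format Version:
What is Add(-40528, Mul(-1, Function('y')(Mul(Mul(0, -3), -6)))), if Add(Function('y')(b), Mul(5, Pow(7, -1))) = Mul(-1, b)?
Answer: Rational(-283691, 7) ≈ -40527.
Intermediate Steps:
Function('y')(b) = Add(Rational(-5, 7), Mul(-1, b))
Add(-40528, Mul(-1, Function('y')(Mul(Mul(0, -3), -6)))) = Add(-40528, Mul(-1, Add(Rational(-5, 7), Mul(-1, Mul(Mul(0, -3), -6))))) = Add(-40528, Mul(-1, Add(Rational(-5, 7), Mul(-1, Mul(0, -6))))) = Add(-40528, Mul(-1, Add(Rational(-5, 7), Mul(-1, 0)))) = Add(-40528, Mul(-1, Add(Rational(-5, 7), 0))) = Add(-40528, Mul(-1, Rational(-5, 7))) = Add(-40528, Rational(5, 7)) = Rational(-283691, 7)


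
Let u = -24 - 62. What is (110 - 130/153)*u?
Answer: -1436200/153 ≈ -9386.9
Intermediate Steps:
u = -86
(110 - 130/153)*u = (110 - 130/153)*(-86) = (16700/153)*(-86) = -1436200/153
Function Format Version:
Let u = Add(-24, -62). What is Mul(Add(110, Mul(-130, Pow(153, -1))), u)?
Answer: Rational(-1436200, 153) ≈ -9386.9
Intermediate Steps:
u = -86
Mul(Add(110, Mul(-130, Pow(153, -1))), u) = Mul(Add(110, Mul(-130, Pow(153, -1))), -86) = Mul(Add(110, Mul(-130, Rational(1, 153))), -86) = Mul(Add(110, Rational(-130, 153)), -86) = Mul(Rational(16700, 153), -86) = Rational(-1436200, 153)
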